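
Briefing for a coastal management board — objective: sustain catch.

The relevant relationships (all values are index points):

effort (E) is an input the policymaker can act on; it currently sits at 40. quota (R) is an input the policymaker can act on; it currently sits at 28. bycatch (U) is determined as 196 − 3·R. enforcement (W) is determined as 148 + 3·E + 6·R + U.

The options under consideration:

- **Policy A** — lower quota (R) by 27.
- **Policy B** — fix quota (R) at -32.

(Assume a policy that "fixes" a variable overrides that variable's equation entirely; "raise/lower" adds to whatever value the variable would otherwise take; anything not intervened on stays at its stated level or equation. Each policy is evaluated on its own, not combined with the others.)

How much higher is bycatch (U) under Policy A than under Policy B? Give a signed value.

Policy A (R − 27):
  R = 28 − 27 = 1
  U = 196 − 3·1 = 193
Policy B (R := -32):
  R = -32
  U = 196 − 3·(-32) = 292
U: 193 − 292 = -99

-99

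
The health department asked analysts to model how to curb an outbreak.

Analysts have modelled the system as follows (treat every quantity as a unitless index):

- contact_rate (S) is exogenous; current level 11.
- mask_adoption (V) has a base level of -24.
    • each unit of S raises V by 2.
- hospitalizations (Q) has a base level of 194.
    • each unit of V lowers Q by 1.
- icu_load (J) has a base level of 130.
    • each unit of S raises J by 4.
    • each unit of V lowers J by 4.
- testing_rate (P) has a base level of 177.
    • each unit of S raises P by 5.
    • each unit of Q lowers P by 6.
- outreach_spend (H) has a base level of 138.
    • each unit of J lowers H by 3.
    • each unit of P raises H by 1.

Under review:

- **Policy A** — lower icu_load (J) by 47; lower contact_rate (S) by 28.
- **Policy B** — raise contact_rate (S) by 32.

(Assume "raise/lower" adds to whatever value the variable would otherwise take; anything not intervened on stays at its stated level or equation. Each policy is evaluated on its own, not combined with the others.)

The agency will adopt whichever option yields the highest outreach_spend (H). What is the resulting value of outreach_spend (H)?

Policy A (J − 47, S − 28):
  S = 11 − 28 = -17
  V = -24 + 2·(-17) = -58
  Q = 194 − (-58) = 252
  J = 130 + 4·(-17) − 4·(-58) (−47 from intervention) = 247
  P = 177 + 5·(-17) − 6·252 = -1420
  H = 138 − 3·247 + (-1420) = -2023
Policy B (S + 32):
  S = 11 + 32 = 43
  V = -24 + 2·43 = 62
  Q = 194 − 62 = 132
  J = 130 + 4·43 − 4·62 = 54
  P = 177 + 5·43 − 6·132 = -400
  H = 138 − 3·54 + (-400) = -424
Comparing — Policy A: H=-2023, Policy B: H=-424. Highest is -424 (Policy B).

-424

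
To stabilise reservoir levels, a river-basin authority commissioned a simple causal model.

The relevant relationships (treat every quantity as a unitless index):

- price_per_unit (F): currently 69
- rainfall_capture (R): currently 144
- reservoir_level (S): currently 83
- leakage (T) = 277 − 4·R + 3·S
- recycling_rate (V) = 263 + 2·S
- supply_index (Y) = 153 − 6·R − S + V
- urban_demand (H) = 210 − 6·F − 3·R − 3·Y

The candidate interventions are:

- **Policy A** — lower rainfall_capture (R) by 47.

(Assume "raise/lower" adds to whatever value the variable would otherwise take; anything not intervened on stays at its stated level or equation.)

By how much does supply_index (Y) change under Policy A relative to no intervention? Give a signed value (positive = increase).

282

Baseline:
  R = 144
  S = 83
  V = 263 + 2·83 = 429
  Y = 153 − 6·144 − 83 + 429 = -365
Policy A (R − 47):
  R = 144 − 47 = 97
  S = 83
  V = 263 + 2·83 = 429
  Y = 153 − 6·97 − 83 + 429 = -83
Change in Y: -83 − (-365) = 282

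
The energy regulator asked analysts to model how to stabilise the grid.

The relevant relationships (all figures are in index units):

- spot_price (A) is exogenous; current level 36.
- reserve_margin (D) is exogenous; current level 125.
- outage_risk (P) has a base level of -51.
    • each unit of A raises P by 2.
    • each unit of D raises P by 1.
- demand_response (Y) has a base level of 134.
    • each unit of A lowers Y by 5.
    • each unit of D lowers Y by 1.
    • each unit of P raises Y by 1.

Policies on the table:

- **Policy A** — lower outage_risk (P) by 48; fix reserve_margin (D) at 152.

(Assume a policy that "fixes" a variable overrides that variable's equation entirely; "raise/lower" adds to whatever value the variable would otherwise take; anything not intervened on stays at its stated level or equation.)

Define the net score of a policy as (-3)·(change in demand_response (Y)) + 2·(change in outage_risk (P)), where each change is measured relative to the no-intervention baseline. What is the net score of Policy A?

Baseline:
  A = 36
  D = 125
  P = -51 + 2·36 + 125 = 146
  Y = 134 − 5·36 − 125 + 146 = -25
Policy A (P − 48, D := 152):
  A = 36
  D = 152
  P = -51 + 2·36 + 152 (−48 from intervention) = 125
  Y = 134 − 5·36 − 152 + 125 = -73
ΔY = -73 − (-25) = -48; ΔP = 125 − 146 = -21
Score = (-3)·(-48) + 2·(-21) = 102

102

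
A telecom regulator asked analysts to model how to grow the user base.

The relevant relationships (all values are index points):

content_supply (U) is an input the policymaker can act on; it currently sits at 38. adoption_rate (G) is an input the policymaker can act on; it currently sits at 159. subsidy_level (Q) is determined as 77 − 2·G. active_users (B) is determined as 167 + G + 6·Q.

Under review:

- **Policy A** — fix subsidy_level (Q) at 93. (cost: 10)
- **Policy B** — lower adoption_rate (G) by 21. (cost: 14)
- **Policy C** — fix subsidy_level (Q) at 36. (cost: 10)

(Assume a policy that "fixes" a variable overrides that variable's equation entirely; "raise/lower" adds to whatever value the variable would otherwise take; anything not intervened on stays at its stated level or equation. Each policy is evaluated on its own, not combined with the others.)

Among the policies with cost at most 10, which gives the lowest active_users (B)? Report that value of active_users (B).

542

Policy A (Q := 93):
  G = 159
  Q = 93
  B = 167 + 159 + 6·93 = 884
Policy C (Q := 36):
  G = 159
  Q = 36
  B = 167 + 159 + 6·36 = 542
Comparing — Policy A: B=884, Policy C: B=542. Lowest is 542 (Policy C).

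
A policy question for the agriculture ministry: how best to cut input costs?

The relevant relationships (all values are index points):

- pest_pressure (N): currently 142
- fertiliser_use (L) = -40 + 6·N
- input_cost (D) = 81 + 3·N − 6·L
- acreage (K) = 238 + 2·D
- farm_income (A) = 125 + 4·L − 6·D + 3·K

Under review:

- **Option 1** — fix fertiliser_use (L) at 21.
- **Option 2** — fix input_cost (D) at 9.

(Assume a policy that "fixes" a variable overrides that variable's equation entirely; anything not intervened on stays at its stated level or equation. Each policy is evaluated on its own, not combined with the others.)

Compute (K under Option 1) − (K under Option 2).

744

Option 1 (L := 21):
  N = 142
  L = 21
  D = 81 + 3·142 − 6·21 = 381
  K = 238 + 2·381 = 1000
Option 2 (D := 9):
  N = 142
  L = -40 + 6·142 = 812
  D = 9
  K = 238 + 2·9 = 256
K: 1000 − 256 = 744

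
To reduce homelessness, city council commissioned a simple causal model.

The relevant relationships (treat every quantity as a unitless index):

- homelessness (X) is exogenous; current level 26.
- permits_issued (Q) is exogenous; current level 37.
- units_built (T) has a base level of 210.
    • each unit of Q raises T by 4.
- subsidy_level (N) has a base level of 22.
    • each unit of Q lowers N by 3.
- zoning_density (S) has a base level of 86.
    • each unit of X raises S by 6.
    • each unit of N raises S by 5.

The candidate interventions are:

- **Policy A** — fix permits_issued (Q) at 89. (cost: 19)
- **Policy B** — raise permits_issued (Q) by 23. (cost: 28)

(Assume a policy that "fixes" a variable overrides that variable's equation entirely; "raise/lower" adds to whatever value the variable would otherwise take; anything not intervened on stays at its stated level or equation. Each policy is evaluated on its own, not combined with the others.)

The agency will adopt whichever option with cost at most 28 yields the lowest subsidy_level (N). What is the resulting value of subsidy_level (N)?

-245

Policy A (Q := 89):
  Q = 89
  N = 22 − 3·89 = -245
Policy B (Q + 23):
  Q = 37 + 23 = 60
  N = 22 − 3·60 = -158
Comparing — Policy A: N=-245, Policy B: N=-158. Lowest is -245 (Policy A).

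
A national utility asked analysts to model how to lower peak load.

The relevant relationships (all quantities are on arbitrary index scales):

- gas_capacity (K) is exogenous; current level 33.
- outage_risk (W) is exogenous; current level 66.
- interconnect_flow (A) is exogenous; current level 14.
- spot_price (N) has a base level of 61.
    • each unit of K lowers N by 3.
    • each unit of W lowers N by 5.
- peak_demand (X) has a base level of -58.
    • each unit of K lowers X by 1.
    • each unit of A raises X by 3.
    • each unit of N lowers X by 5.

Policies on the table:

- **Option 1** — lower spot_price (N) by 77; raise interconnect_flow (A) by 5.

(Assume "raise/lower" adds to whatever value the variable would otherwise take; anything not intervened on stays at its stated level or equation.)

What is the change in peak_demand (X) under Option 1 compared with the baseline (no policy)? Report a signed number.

Baseline:
  K = 33
  W = 66
  A = 14
  N = 61 − 3·33 − 5·66 = -368
  X = -58 − 33 + 3·14 − 5·(-368) = 1791
Option 1 (N − 77, A + 5):
  K = 33
  W = 66
  A = 14 + 5 = 19
  N = 61 − 3·33 − 5·66 (−77 from intervention) = -445
  X = -58 − 33 + 3·19 − 5·(-445) = 2191
Change in X: 2191 − 1791 = 400

400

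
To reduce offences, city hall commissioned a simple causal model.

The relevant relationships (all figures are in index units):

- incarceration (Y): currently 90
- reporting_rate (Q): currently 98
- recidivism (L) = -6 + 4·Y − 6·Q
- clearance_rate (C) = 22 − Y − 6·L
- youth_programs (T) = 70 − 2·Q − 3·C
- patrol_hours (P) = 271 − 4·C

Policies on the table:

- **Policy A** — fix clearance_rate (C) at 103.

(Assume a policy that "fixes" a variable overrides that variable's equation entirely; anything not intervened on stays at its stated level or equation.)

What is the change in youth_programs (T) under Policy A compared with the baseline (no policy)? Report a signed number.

Baseline:
  Y = 90
  Q = 98
  L = -6 + 4·90 − 6·98 = -234
  C = 22 − 90 − 6·(-234) = 1336
  T = 70 − 2·98 − 3·1336 = -4134
Policy A (C := 103):
  Y = 90
  Q = 98
  L = -6 + 4·90 − 6·98 = -234
  C = 103
  T = 70 − 2·98 − 3·103 = -435
Change in T: -435 − (-4134) = 3699

3699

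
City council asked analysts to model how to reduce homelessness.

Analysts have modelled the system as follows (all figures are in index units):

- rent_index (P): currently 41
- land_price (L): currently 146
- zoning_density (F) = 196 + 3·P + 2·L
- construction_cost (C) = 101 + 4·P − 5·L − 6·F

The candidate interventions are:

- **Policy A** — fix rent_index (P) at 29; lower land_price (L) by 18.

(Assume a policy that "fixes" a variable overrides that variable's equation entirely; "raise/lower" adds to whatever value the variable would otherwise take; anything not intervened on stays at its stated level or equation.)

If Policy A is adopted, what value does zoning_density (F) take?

Policy A (P := 29, L − 18):
  P = 29
  L = 146 − 18 = 128
  F = 196 + 3·29 + 2·128 = 539

539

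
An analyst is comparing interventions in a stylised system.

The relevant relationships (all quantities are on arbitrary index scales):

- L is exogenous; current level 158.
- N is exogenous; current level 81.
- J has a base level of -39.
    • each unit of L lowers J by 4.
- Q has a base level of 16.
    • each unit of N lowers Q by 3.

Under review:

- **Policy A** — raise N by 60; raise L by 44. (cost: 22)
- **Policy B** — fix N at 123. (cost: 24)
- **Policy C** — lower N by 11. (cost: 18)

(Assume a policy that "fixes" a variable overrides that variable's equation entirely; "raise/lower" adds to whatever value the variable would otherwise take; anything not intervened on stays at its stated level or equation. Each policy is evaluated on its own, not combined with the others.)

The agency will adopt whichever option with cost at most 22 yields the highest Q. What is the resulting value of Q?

-194

Policy A (N + 60, L + 44):
  N = 81 + 60 = 141
  Q = 16 − 3·141 = -407
Policy C (N − 11):
  N = 81 − 11 = 70
  Q = 16 − 3·70 = -194
Comparing — Policy A: Q=-407, Policy C: Q=-194. Highest is -194 (Policy C).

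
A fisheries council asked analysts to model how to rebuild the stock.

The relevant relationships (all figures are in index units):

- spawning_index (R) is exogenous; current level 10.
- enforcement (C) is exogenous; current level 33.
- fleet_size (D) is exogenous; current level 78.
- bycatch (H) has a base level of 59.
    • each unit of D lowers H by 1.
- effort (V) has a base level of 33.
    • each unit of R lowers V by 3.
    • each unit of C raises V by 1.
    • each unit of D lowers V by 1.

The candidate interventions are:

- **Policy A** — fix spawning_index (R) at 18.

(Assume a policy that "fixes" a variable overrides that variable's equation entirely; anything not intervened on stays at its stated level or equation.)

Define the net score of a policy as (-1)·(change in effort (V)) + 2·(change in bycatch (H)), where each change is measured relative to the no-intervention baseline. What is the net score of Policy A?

Baseline:
  R = 10
  C = 33
  D = 78
  H = 59 − 78 = -19
  V = 33 − 3·10 + 33 − 78 = -42
Policy A (R := 18):
  R = 18
  C = 33
  D = 78
  H = 59 − 78 = -19
  V = 33 − 3·18 + 33 − 78 = -66
ΔV = -66 − (-42) = -24; ΔH = -19 − (-19) = 0
Score = (-1)·(-24) + 2·0 = 24

24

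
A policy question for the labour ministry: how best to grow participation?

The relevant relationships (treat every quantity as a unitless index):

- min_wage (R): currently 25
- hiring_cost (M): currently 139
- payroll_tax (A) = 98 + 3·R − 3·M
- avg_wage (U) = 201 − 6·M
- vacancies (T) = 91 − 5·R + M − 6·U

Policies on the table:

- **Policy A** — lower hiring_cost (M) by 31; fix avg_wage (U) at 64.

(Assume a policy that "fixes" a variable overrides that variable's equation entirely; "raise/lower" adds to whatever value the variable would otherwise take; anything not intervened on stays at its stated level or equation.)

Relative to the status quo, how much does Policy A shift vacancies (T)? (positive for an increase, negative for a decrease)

Baseline:
  R = 25
  M = 139
  U = 201 − 6·139 = -633
  T = 91 − 5·25 + 139 − 6·(-633) = 3903
Policy A (M − 31, U := 64):
  R = 25
  M = 139 − 31 = 108
  U = 64
  T = 91 − 5·25 + 108 − 6·64 = -310
Change in T: -310 − 3903 = -4213

-4213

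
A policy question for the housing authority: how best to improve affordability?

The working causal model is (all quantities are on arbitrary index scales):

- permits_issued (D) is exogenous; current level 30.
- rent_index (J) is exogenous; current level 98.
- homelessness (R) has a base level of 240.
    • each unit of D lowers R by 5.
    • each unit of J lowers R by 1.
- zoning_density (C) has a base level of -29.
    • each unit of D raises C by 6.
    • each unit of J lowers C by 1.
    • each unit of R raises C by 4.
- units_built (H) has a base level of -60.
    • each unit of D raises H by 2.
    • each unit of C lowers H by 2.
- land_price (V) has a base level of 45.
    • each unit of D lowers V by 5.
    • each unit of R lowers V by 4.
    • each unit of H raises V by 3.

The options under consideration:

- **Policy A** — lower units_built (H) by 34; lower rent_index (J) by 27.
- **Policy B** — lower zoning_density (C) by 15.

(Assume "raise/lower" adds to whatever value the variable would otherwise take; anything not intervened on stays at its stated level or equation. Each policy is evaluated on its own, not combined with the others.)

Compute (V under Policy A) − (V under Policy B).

-1110

Policy A (H − 34, J − 27):
  D = 30
  J = 98 − 27 = 71
  R = 240 − 5·30 − 71 = 19
  C = -29 + 6·30 − 71 + 4·19 = 156
  H = -60 + 2·30 − 2·156 (−34 from intervention) = -346
  V = 45 − 5·30 − 4·19 + 3·(-346) = -1219
Policy B (C − 15):
  D = 30
  J = 98
  R = 240 − 5·30 − 98 = -8
  C = -29 + 6·30 − 98 + 4·(-8) (−15 from intervention) = 6
  H = -60 + 2·30 − 2·6 = -12
  V = 45 − 5·30 − 4·(-8) + 3·(-12) = -109
V: -1219 − (-109) = -1110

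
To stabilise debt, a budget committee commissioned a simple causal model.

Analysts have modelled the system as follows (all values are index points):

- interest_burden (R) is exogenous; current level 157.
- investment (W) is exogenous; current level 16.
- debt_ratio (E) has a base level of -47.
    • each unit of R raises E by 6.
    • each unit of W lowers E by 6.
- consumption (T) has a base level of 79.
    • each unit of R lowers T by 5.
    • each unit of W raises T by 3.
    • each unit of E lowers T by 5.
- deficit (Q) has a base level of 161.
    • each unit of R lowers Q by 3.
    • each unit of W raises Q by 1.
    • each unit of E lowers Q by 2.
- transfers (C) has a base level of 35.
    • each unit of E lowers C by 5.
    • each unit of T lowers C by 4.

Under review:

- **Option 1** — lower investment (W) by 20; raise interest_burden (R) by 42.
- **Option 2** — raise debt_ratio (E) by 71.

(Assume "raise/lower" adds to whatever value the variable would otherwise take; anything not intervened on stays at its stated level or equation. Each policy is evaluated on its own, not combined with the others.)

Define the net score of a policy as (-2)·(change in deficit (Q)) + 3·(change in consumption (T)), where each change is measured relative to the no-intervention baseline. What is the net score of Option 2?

-781

Baseline:
  R = 157
  W = 16
  E = -47 + 6·157 − 6·16 = 799
  T = 79 − 5·157 + 3·16 − 5·799 = -4653
  Q = 161 − 3·157 + 16 − 2·799 = -1892
Option 2 (E + 71):
  R = 157
  W = 16
  E = -47 + 6·157 − 6·16 (+71 from intervention) = 870
  T = 79 − 5·157 + 3·16 − 5·870 = -5008
  Q = 161 − 3·157 + 16 − 2·870 = -2034
ΔQ = -2034 − (-1892) = -142; ΔT = -5008 − (-4653) = -355
Score = (-2)·(-142) + 3·(-355) = -781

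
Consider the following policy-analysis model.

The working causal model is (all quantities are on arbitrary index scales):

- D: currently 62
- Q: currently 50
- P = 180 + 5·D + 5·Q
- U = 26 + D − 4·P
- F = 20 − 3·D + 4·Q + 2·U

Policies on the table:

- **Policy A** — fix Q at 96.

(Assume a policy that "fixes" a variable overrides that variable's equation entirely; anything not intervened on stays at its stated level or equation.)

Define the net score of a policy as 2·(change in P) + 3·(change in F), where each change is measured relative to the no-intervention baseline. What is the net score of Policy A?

Baseline:
  D = 62
  Q = 50
  P = 180 + 5·62 + 5·50 = 740
  U = 26 + 62 − 4·740 = -2872
  F = 20 − 3·62 + 4·50 + 2·(-2872) = -5710
Policy A (Q := 96):
  D = 62
  Q = 96
  P = 180 + 5·62 + 5·96 = 970
  U = 26 + 62 − 4·970 = -3792
  F = 20 − 3·62 + 4·96 + 2·(-3792) = -7366
ΔP = 970 − 740 = 230; ΔF = -7366 − (-5710) = -1656
Score = 2·230 + 3·(-1656) = -4508

-4508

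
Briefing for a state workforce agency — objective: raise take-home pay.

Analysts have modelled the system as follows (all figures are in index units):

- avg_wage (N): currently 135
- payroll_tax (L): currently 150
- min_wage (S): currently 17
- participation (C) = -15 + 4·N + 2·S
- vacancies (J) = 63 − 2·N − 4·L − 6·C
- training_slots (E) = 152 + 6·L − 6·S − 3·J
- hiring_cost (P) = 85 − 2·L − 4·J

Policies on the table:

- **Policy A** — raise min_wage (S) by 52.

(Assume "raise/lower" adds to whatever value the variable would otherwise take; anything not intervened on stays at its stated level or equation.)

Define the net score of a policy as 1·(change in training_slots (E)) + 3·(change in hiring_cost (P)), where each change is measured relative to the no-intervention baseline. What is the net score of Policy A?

Baseline:
  N = 135
  L = 150
  S = 17
  C = -15 + 4·135 + 2·17 = 559
  J = 63 − 2·135 − 4·150 − 6·559 = -4161
  E = 152 + 6·150 − 6·17 − 3·(-4161) = 13433
  P = 85 − 2·150 − 4·(-4161) = 16429
Policy A (S + 52):
  N = 135
  L = 150
  S = 17 + 52 = 69
  C = -15 + 4·135 + 2·69 = 663
  J = 63 − 2·135 − 4·150 − 6·663 = -4785
  E = 152 + 6·150 − 6·69 − 3·(-4785) = 14993
  P = 85 − 2·150 − 4·(-4785) = 18925
ΔE = 14993 − 13433 = 1560; ΔP = 18925 − 16429 = 2496
Score = 1·1560 + 3·2496 = 9048

9048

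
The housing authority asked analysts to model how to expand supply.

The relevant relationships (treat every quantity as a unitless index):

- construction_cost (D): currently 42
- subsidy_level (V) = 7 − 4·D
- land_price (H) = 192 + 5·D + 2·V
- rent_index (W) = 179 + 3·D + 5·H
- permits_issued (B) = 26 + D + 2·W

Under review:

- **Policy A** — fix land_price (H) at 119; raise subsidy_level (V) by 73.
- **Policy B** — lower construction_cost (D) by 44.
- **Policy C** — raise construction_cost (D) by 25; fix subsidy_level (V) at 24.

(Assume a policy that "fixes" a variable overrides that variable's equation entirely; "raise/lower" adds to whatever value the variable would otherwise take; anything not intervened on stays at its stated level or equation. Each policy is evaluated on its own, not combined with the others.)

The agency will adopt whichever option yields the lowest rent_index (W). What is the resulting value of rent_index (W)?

900

Policy A (H := 119, V + 73):
  D = 42
  V = 7 − 4·42 (+73 from intervention) = -88
  H = 119
  W = 179 + 3·42 + 5·119 = 900
Policy B (D − 44):
  D = 42 − 44 = -2
  V = 7 − 4·(-2) = 15
  H = 192 + 5·(-2) + 2·15 = 212
  W = 179 + 3·(-2) + 5·212 = 1233
Policy C (D + 25, V := 24):
  D = 42 + 25 = 67
  V = 24
  H = 192 + 5·67 + 2·24 = 575
  W = 179 + 3·67 + 5·575 = 3255
Comparing — Policy A: W=900, Policy B: W=1233, Policy C: W=3255. Lowest is 900 (Policy A).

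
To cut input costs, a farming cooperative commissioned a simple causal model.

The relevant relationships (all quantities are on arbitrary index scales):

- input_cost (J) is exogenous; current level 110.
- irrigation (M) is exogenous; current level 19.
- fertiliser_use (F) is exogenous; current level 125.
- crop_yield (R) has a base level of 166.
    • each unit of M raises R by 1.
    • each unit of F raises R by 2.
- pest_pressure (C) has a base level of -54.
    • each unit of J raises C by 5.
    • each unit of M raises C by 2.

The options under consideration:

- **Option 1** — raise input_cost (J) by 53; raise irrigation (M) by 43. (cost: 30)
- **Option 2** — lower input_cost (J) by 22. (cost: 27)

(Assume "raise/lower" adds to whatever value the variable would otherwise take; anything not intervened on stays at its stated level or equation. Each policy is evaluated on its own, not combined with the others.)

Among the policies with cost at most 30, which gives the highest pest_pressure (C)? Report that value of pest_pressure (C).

885

Option 1 (J + 53, M + 43):
  J = 110 + 53 = 163
  M = 19 + 43 = 62
  C = -54 + 5·163 + 2·62 = 885
Option 2 (J − 22):
  J = 110 − 22 = 88
  M = 19
  C = -54 + 5·88 + 2·19 = 424
Comparing — Option 1: C=885, Option 2: C=424. Highest is 885 (Option 1).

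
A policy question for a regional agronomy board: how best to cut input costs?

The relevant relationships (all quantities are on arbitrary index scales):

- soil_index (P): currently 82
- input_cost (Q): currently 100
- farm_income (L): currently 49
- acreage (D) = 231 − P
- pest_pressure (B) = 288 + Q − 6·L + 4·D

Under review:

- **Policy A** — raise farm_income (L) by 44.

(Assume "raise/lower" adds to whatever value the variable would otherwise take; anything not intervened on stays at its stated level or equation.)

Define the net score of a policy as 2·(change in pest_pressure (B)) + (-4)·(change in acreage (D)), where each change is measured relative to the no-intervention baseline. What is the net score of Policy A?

Baseline:
  P = 82
  Q = 100
  L = 49
  D = 231 − 82 = 149
  B = 288 + 100 − 6·49 + 4·149 = 690
Policy A (L + 44):
  P = 82
  Q = 100
  L = 49 + 44 = 93
  D = 231 − 82 = 149
  B = 288 + 100 − 6·93 + 4·149 = 426
ΔB = 426 − 690 = -264; ΔD = 149 − 149 = 0
Score = 2·(-264) + (-4)·0 = -528

-528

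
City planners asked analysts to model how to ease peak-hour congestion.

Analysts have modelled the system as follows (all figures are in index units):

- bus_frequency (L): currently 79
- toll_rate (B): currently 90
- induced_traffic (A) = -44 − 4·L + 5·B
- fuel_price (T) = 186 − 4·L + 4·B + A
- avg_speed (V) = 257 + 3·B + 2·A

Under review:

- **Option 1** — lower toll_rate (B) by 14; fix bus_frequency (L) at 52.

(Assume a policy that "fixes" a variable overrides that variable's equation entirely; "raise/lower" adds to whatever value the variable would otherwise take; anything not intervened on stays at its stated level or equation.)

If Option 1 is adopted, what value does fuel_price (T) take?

410

Option 1 (B − 14, L := 52):
  L = 52
  B = 90 − 14 = 76
  A = -44 − 4·52 + 5·76 = 128
  T = 186 − 4·52 + 4·76 + 128 = 410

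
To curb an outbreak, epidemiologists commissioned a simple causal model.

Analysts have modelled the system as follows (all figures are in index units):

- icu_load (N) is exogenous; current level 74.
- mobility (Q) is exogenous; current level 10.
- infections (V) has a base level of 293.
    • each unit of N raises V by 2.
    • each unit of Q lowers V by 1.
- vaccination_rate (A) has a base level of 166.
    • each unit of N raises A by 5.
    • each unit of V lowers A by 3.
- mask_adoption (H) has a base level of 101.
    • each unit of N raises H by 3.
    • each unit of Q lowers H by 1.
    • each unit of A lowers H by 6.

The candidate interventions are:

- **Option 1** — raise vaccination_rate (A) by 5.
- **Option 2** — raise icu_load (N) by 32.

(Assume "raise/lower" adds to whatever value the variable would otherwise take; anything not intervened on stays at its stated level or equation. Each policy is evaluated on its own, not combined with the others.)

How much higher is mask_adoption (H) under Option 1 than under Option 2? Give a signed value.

Option 1 (A + 5):
  N = 74
  Q = 10
  V = 293 + 2·74 − 10 = 431
  A = 166 + 5·74 − 3·431 (+5 from intervention) = -752
  H = 101 + 3·74 − 10 − 6·(-752) = 4825
Option 2 (N + 32):
  N = 74 + 32 = 106
  Q = 10
  V = 293 + 2·106 − 10 = 495
  A = 166 + 5·106 − 3·495 = -789
  H = 101 + 3·106 − 10 − 6·(-789) = 5143
H: 4825 − 5143 = -318

-318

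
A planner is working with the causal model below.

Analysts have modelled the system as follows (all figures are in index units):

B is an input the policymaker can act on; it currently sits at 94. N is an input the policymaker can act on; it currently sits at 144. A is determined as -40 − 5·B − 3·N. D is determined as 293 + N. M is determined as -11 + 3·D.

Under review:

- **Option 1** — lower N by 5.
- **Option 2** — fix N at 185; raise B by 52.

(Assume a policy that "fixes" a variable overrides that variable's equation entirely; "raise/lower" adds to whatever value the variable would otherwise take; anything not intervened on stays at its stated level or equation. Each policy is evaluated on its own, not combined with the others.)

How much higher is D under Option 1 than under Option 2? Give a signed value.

-46

Option 1 (N − 5):
  N = 144 − 5 = 139
  D = 293 + 139 = 432
Option 2 (N := 185, B + 52):
  N = 185
  D = 293 + 185 = 478
D: 432 − 478 = -46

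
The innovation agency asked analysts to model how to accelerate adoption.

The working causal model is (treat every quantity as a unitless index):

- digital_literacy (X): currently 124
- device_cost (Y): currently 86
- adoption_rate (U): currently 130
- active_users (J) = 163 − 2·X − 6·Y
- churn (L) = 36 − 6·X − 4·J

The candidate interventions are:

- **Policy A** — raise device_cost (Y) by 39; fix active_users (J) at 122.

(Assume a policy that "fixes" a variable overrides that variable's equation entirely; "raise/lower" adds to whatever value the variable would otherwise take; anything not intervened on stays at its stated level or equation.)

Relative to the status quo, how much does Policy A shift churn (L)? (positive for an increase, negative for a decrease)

-2892

Baseline:
  X = 124
  Y = 86
  J = 163 − 2·124 − 6·86 = -601
  L = 36 − 6·124 − 4·(-601) = 1696
Policy A (Y + 39, J := 122):
  X = 124
  Y = 86 + 39 = 125
  J = 122
  L = 36 − 6·124 − 4·122 = -1196
Change in L: -1196 − 1696 = -2892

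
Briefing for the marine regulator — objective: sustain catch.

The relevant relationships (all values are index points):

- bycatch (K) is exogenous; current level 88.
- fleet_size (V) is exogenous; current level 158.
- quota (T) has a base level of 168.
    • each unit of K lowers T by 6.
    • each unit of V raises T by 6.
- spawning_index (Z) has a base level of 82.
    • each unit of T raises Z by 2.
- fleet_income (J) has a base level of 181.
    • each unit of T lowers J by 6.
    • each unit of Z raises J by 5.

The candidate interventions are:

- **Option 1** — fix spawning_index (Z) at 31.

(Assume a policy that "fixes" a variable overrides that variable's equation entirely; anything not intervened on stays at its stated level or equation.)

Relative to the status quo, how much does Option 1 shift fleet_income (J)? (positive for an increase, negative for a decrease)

-6135

Baseline:
  K = 88
  V = 158
  T = 168 − 6·88 + 6·158 = 588
  Z = 82 + 2·588 = 1258
  J = 181 − 6·588 + 5·1258 = 2943
Option 1 (Z := 31):
  K = 88
  V = 158
  T = 168 − 6·88 + 6·158 = 588
  Z = 31
  J = 181 − 6·588 + 5·31 = -3192
Change in J: -3192 − 2943 = -6135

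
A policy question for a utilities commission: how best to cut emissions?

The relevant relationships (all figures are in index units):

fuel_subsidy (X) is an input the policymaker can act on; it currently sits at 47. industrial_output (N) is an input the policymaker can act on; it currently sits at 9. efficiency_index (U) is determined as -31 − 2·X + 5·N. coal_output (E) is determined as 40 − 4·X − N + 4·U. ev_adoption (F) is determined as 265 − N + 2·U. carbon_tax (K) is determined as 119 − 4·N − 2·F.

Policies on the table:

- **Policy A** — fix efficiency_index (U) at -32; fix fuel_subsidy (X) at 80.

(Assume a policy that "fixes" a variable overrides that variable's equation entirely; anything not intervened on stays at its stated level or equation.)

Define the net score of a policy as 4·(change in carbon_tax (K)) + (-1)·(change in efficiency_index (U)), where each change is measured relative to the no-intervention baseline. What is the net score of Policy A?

-816

Baseline:
  X = 47
  N = 9
  U = -31 − 2·47 + 5·9 = -80
  F = 265 − 9 + 2·(-80) = 96
  K = 119 − 4·9 − 2·96 = -109
Policy A (U := -32, X := 80):
  X = 80
  N = 9
  U = -32
  F = 265 − 9 + 2·(-32) = 192
  K = 119 − 4·9 − 2·192 = -301
ΔK = -301 − (-109) = -192; ΔU = -32 − (-80) = 48
Score = 4·(-192) + (-1)·48 = -816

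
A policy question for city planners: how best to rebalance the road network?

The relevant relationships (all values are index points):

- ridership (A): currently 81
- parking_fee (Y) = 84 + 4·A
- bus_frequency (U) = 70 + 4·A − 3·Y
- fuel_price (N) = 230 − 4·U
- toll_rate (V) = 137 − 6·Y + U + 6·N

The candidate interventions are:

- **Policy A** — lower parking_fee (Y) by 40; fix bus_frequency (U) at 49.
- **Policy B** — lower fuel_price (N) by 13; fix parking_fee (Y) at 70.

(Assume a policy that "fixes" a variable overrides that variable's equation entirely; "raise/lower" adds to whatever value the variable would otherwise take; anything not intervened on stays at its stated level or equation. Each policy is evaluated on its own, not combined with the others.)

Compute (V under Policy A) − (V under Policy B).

Policy A (Y − 40, U := 49):
  A = 81
  Y = 84 + 4·81 (−40 from intervention) = 368
  U = 49
  N = 230 − 4·49 = 34
  V = 137 − 6·368 + 49 + 6·34 = -1818
Policy B (N − 13, Y := 70):
  A = 81
  Y = 70
  U = 70 + 4·81 − 3·70 = 184
  N = 230 − 4·184 (−13 from intervention) = -519
  V = 137 − 6·70 + 184 + 6·(-519) = -3213
V: -1818 − (-3213) = 1395

1395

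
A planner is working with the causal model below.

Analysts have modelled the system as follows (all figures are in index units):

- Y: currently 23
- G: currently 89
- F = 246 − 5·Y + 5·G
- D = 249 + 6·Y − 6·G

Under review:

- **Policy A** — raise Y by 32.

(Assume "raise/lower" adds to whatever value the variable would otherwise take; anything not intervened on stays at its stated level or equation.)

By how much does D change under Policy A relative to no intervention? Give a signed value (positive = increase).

Baseline:
  Y = 23
  G = 89
  D = 249 + 6·23 − 6·89 = -147
Policy A (Y + 32):
  Y = 23 + 32 = 55
  G = 89
  D = 249 + 6·55 − 6·89 = 45
Change in D: 45 − (-147) = 192

192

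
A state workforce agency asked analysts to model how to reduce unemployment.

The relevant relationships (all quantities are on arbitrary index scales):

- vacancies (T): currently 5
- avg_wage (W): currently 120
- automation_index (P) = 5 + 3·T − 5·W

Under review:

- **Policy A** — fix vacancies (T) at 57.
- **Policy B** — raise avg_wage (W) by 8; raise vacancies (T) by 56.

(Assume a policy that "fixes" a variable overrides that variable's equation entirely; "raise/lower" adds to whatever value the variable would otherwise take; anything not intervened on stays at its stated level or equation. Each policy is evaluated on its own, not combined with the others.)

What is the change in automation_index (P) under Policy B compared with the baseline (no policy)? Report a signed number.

128

Baseline:
  T = 5
  W = 120
  P = 5 + 3·5 − 5·120 = -580
Policy B (W + 8, T + 56):
  T = 5 + 56 = 61
  W = 120 + 8 = 128
  P = 5 + 3·61 − 5·128 = -452
Change in P: -452 − (-580) = 128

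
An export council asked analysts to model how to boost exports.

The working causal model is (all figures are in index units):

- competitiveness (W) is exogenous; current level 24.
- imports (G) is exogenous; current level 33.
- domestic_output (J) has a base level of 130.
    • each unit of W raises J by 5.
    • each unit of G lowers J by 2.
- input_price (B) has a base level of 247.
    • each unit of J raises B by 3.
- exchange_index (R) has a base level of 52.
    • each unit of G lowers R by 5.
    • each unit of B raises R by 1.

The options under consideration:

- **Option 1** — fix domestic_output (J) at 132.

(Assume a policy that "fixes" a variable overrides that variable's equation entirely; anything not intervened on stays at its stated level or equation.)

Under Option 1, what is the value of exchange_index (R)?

Option 1 (J := 132):
  W = 24
  G = 33
  J = 132
  B = 247 + 3·132 = 643
  R = 52 − 5·33 + 643 = 530

530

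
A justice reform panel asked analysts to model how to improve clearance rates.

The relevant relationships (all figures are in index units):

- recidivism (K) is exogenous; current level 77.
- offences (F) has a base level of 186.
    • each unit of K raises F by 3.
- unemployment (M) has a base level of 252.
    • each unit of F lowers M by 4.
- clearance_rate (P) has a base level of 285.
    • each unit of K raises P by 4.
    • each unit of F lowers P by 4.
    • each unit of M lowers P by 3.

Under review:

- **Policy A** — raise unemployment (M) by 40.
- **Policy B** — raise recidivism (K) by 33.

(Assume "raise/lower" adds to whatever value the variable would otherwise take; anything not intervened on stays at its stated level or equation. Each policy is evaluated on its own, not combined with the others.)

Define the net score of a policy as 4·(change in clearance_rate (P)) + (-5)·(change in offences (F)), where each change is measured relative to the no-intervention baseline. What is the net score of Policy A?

-480

Baseline:
  K = 77
  F = 186 + 3·77 = 417
  M = 252 − 4·417 = -1416
  P = 285 + 4·77 − 4·417 − 3·(-1416) = 3173
Policy A (M + 40):
  K = 77
  F = 186 + 3·77 = 417
  M = 252 − 4·417 (+40 from intervention) = -1376
  P = 285 + 4·77 − 4·417 − 3·(-1376) = 3053
ΔP = 3053 − 3173 = -120; ΔF = 417 − 417 = 0
Score = 4·(-120) + (-5)·0 = -480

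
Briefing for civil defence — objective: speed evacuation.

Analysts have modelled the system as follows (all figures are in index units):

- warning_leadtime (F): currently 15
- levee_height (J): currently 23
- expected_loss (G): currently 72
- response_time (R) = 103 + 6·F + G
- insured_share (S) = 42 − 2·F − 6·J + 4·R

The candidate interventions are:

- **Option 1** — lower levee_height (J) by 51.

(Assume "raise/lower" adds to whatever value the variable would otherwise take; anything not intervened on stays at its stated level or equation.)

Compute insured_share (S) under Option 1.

Option 1 (J − 51):
  F = 15
  J = 23 − 51 = -28
  G = 72
  R = 103 + 6·15 + 72 = 265
  S = 42 − 2·15 − 6·(-28) + 4·265 = 1240

1240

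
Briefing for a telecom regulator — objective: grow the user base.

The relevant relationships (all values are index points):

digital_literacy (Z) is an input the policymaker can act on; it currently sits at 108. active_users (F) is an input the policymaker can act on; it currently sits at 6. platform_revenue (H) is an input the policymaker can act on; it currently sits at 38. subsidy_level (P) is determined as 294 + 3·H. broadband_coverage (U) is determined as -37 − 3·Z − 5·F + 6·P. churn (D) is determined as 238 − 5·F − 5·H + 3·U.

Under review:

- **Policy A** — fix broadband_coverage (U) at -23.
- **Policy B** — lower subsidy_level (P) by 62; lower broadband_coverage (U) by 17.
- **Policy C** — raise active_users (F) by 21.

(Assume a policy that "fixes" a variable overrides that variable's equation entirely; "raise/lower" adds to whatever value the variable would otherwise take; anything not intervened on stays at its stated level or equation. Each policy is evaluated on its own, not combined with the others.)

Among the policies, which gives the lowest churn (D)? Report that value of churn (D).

-51

Policy A (U := -23):
  Z = 108
  F = 6
  H = 38
  P = 294 + 3·38 = 408
  U = -23
  D = 238 − 5·6 − 5·38 + 3·(-23) = -51
Policy B (P − 62, U − 17):
  Z = 108
  F = 6
  H = 38
  P = 294 + 3·38 (−62 from intervention) = 346
  U = -37 − 3·108 − 5·6 + 6·346 (−17 from intervention) = 1668
  D = 238 − 5·6 − 5·38 + 3·1668 = 5022
Policy C (F + 21):
  Z = 108
  F = 6 + 21 = 27
  H = 38
  P = 294 + 3·38 = 408
  U = -37 − 3·108 − 5·27 + 6·408 = 1952
  D = 238 − 5·27 − 5·38 + 3·1952 = 5769
Comparing — Policy A: D=-51, Policy B: D=5022, Policy C: D=5769. Lowest is -51 (Policy A).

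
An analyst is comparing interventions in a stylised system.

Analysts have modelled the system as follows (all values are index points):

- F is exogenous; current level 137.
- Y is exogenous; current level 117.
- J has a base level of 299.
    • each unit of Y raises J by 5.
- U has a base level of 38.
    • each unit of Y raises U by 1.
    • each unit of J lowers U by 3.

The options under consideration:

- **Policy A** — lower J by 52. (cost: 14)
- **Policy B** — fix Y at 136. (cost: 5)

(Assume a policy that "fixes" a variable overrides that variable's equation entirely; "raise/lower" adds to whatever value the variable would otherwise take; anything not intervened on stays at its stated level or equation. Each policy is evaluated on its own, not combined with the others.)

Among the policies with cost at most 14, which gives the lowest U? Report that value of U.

-2763

Policy A (J − 52):
  Y = 117
  J = 299 + 5·117 (−52 from intervention) = 832
  U = 38 + 117 − 3·832 = -2341
Policy B (Y := 136):
  Y = 136
  J = 299 + 5·136 = 979
  U = 38 + 136 − 3·979 = -2763
Comparing — Policy A: U=-2341, Policy B: U=-2763. Lowest is -2763 (Policy B).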